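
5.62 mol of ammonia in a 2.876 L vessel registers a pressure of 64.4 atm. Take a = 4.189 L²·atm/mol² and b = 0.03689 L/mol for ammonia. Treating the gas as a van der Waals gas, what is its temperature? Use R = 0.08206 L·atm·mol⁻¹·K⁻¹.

T = (P + a n²/V²)(V − nb)/(nR)
P + a n²/V² = 64.4 + (4.189)(5.62)²/(2.876)² = 80.396 atm
V − nb = 2.876 − (5.62)(0.03689) = 2.6687 L
T = (80.396)(2.6687)/((5.62)(0.08206)) = 465.2 K

T ≈ 465.2 K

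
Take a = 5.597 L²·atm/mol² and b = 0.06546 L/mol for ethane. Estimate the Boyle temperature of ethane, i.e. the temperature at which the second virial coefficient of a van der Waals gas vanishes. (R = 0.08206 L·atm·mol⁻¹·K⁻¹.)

T_B ≈ 1042 K

For a van der Waals gas the second virial coefficient B₂ = b − a/(RT) vanishes at T_B = a/(Rb).
T_B = 5.597/(0.08206×0.06546) = 5.597/0.0053716 = 1042 K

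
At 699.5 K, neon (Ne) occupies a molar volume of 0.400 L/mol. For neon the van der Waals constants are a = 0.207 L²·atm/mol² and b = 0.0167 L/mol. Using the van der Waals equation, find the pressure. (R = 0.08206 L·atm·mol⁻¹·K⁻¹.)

P = RT/(V_m − b) − a/V_m²
RT/(V_m − b) = (0.08206)(699.5)/(0.400 − 0.0167) = 57.401/0.38330 = 149.75 atm
a/V_m² = 0.207/(0.400)² = 1.2938 atm
P = 149.75 − 1.2938 = 148.5 atm

P ≈ 148.5 atm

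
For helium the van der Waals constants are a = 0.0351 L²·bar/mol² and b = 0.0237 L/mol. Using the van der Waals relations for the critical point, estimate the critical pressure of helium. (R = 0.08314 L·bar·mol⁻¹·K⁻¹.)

P_c ≈ 2.314 bar

For a van der Waals gas, P_c = a/(27b²).
P_c = 0.0351/(27×(0.0237)²) = 0.0351/0.015166 = 2.314 bar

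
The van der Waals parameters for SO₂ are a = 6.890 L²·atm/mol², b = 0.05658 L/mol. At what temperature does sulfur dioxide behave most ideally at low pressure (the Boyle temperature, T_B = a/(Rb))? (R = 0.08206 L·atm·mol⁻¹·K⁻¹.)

For a van der Waals gas the second virial coefficient B₂ = b − a/(RT) vanishes at T_B = a/(Rb).
T_B = 6.890/(0.08206×0.05658) = 6.890/0.0046430 = 1484 K

T_B ≈ 1484 K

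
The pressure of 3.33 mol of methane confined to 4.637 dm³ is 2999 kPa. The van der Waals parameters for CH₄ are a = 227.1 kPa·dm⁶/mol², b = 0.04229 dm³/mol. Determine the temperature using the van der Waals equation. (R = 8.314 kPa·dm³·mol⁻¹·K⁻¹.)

T = (P + a n²/V²)(V − nb)/(nR)
P + a n²/V² = 2999 + (227.1)(3.33)²/(4.637)² = 3116.1 kPa
V − nb = 4.637 − (3.33)(0.04229) = 4.4962 dm³
T = (3116.1)(4.4962)/((3.33)(8.314)) = 506.1 K

T ≈ 506.1 K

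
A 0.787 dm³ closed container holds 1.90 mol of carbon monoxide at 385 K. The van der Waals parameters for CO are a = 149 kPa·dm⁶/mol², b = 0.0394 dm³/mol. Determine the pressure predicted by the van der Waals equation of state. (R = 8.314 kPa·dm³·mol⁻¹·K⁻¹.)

P ≈ 7672 kPa

P = nRT/(V − nb) − a n²/V²
nRT/(V − nb) = (1.90)(8.314)(385)/(0.787 − 1.90×0.0394) = 6081.7/0.71214 = 8540.0 kPa
a n²/V² = (149)(1.90)²/(0.787)² = 868.45 kPa
P = 8540.0 − 868.45 = 7672 kPa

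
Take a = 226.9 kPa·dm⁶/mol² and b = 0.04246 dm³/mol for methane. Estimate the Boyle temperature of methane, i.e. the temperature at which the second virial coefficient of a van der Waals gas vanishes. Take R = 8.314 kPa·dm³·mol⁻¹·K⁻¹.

For a van der Waals gas the second virial coefficient B₂ = b − a/(RT) vanishes at T_B = a/(Rb).
T_B = 226.9/(8.314×0.04246) = 226.9/0.35301 = 642.8 K

T_B ≈ 642.8 K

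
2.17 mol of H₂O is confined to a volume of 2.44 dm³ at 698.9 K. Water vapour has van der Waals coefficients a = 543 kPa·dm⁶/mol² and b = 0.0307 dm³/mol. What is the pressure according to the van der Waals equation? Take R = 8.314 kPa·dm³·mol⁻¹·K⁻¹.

P ≈ 4883 kPa

P = nRT/(V − nb) − a n²/V²
nRT/(V − nb) = (2.17)(8.314)(698.9)/(2.44 − 2.17×0.0307) = 12609/2.3734 = 5312.6 kPa
a n²/V² = (543)(2.17)²/(2.44)² = 429.48 kPa
P = 5312.6 − 429.48 = 4883 kPa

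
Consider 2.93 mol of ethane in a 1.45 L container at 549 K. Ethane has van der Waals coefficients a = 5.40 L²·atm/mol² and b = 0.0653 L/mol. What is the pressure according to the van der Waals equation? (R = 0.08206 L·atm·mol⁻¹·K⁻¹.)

P ≈ 82.82 atm

P = nRT/(V − nb) − a n²/V²
nRT/(V − nb) = (2.93)(0.08206)(549)/(1.45 − 2.93×0.0653) = 132.00/1.2587 = 104.87 atm
a n²/V² = (5.40)(2.93)²/(1.45)² = 22.049 atm
P = 104.87 − 22.049 = 82.82 atm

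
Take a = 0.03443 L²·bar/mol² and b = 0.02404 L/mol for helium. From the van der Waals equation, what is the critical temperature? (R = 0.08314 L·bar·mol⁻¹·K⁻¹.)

T_c ≈ 5.104 K

For a van der Waals gas, T_c = 8a/(27Rb).
T_c = 8×0.03443/(27×0.08314×0.02404) = 0.27544/0.053965 = 5.104 K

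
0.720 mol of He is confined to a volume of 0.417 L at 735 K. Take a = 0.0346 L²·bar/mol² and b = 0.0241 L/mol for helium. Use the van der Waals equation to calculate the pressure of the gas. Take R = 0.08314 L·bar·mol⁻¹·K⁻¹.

P = nRT/(V − nb) − a n²/V²
nRT/(V − nb) = (0.720)(0.08314)(735)/(0.417 − 0.720×0.0241) = 43.998/0.39965 = 110.09 bar
a n²/V² = (0.0346)(0.720)²/(0.417)² = 0.10315 bar
P = 110.09 − 0.10315 = 110.0 bar

P ≈ 110.0 bar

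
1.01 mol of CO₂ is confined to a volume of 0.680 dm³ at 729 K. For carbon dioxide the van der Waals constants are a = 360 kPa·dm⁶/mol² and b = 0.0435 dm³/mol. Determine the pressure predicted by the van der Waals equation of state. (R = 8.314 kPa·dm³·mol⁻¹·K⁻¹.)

P ≈ 8830 kPa

P = nRT/(V − nb) − a n²/V²
nRT/(V − nb) = (1.01)(8.314)(729)/(0.680 − 1.01×0.0435) = 6121.5/0.63607 = 9623.9 kPa
a n²/V² = (360)(1.01)²/(0.680)² = 794.20 kPa
P = 9623.9 − 794.20 = 8830 kPa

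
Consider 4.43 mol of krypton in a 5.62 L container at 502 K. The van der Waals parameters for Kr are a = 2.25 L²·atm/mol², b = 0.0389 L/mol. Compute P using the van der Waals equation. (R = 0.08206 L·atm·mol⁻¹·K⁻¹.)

P ≈ 32.10 atm

P = nRT/(V − nb) − a n²/V²
nRT/(V − nb) = (4.43)(0.08206)(502)/(5.62 − 4.43×0.0389) = 182.49/5.4477 = 33.499 atm
a n²/V² = (2.25)(4.43)²/(5.62)² = 1.3980 atm
P = 33.499 − 1.3980 = 32.10 atm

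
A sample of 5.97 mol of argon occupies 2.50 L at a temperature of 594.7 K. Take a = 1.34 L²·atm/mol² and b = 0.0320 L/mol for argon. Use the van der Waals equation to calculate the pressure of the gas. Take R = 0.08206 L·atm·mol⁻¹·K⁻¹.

P ≈ 118.5 atm

P = nRT/(V − nb) − a n²/V²
nRT/(V − nb) = (5.97)(0.08206)(594.7)/(2.50 − 5.97×0.0320) = 291.34/2.3090 = 126.18 atm
a n²/V² = (1.34)(5.97)²/(2.50)² = 7.6414 atm
P = 126.18 − 7.6414 = 118.5 atm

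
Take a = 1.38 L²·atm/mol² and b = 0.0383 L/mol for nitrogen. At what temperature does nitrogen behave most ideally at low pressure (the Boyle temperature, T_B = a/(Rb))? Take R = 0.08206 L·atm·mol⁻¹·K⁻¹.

T_B ≈ 439.1 K

For a van der Waals gas the second virial coefficient B₂ = b − a/(RT) vanishes at T_B = a/(Rb).
T_B = 1.38/(0.08206×0.0383) = 1.38/0.0031429 = 439.1 K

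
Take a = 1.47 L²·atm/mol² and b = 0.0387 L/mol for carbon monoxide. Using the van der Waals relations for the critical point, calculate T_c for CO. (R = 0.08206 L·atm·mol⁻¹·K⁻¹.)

T_c ≈ 137.2 K

For a van der Waals gas, T_c = 8a/(27Rb).
T_c = 8×1.47/(27×0.08206×0.0387) = 11.760/0.085744 = 137.2 K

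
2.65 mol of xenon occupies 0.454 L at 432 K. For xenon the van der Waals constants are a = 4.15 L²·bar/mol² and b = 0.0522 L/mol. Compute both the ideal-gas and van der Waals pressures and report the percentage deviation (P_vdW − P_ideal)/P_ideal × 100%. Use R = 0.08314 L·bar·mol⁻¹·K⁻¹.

Ideal: P_ideal = nRT/V = (2.65)(0.08314)(432)/0.454 = 209.645 bar
vdW: P = nRT/(V − nb) − a n²/V² = 95.1787/0.315670 − 29.1434/0.206116 = 301.513 − 141.393 = 160.120 bar
% deviation = (160.120 − 209.645)/209.645 × 100% = -23.62%

-23.62 %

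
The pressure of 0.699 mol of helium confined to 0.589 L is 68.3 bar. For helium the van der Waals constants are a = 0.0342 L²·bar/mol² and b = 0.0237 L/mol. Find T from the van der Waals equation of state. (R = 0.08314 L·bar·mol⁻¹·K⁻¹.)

T = (P + a n²/V²)(V − nb)/(nR)
P + a n²/V² = 68.3 + (0.0342)(0.699)²/(0.589)² = 68.348 bar
V − nb = 0.589 − (0.699)(0.0237) = 0.57243 L
T = (68.348)(0.57243)/((0.699)(0.08314)) = 673.2 K

T ≈ 673.2 K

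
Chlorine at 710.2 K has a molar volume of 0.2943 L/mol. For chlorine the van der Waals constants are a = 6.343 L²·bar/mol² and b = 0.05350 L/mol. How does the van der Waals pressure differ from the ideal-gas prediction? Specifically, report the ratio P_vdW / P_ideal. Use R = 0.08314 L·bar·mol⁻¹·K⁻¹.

Ideal: P_ideal = RT/V_m = (0.08314)(710.2)/0.2943 = 200.632 bar
vdW: P = RT/(V_m − b) − a/V_m² = 59.0460/0.240800 − 6.343/0.0866125 = 245.208 − 73.2342 = 171.974 bar
Ratio = 171.974/200.632 = 0.8572

P_vdW / P_ideal ≈ 0.8572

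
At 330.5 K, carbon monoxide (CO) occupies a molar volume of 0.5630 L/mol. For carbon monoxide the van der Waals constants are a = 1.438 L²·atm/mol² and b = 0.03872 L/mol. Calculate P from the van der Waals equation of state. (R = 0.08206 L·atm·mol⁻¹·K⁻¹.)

P ≈ 47.19 atm

P = RT/(V_m − b) − a/V_m²
RT/(V_m − b) = (0.08206)(330.5)/(0.5630 − 0.03872) = 27.121/0.52428 = 51.730 atm
a/V_m² = 1.438/(0.5630)² = 4.5367 atm
P = 51.730 − 4.5367 = 47.19 atm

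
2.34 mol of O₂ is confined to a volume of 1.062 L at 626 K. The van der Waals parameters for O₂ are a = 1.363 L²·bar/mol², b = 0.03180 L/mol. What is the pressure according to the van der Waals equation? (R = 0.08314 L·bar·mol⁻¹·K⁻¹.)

P = nRT/(V − nb) − a n²/V²
nRT/(V − nb) = (2.34)(0.08314)(626)/(1.062 − 2.34×0.03180) = 121.79/0.98759 = 123.32 bar
a n²/V² = (1.363)(2.34)²/(1.062)² = 6.6173 bar
P = 123.32 − 6.6173 = 116.7 bar

P ≈ 116.7 bar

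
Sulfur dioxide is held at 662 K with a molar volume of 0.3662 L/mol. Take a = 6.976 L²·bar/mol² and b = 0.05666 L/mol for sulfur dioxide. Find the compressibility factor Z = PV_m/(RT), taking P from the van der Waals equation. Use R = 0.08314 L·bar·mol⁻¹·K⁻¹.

Z ≈ 0.8369

P = RT/(V_m − b) − a/V_m² = (0.08314)(662)/(0.3662 − 0.05666) − 6.976/(0.3662)²
  = 55.039/0.30954 − 52.020 = 177.81 − 52.020 = 125.79 bar
Z = PV_m/(RT) = (125.79)(0.3662)/((0.08314)(662)) = 46.064/55.039 = 0.8369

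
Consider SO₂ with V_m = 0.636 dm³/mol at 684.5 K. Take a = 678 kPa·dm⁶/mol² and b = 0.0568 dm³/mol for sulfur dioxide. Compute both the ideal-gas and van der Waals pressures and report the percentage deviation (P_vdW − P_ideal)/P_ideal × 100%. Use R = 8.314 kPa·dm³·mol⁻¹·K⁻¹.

Ideal: P_ideal = RT/V_m = (8.314)(684.5)/0.636 = 8948.01 kPa
vdW: P = RT/(V_m − b) − a/V_m² = 5690.93/0.579200 − 678/0.404496 = 9825.50 − 1676.16 = 8149.34 kPa
% deviation = (8149.34 − 8948.01)/8948.01 × 100% = -8.93%

-8.93 %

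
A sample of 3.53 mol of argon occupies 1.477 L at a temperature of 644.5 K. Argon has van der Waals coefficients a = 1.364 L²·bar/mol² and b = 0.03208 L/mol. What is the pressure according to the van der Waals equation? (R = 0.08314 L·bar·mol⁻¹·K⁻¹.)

P = nRT/(V − nb) − a n²/V²
nRT/(V − nb) = (3.53)(0.08314)(644.5)/(1.477 − 3.53×0.03208) = 189.15/1.3638 = 138.69 bar
a n²/V² = (1.364)(3.53)²/(1.477)² = 7.7912 bar
P = 138.69 − 7.7912 = 130.9 bar

P ≈ 130.9 bar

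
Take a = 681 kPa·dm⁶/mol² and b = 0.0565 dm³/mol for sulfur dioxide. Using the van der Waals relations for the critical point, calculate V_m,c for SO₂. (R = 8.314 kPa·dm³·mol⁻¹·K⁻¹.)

V_m,c ≈ 0.1695 dm³/mol

For a van der Waals gas, V_m,c = 3b.
V_m,c = 3×0.0565 = 0.1695 dm³/mol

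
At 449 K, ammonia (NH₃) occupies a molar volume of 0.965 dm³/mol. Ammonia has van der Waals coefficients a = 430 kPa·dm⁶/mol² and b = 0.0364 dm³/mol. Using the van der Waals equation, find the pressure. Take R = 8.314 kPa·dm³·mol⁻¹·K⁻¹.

P ≈ 3558 kPa

P = RT/(V_m − b) − a/V_m²
RT/(V_m − b) = (8.314)(449)/(0.965 − 0.0364) = 3733.0/0.92860 = 4020.0 kPa
a/V_m² = 430/(0.965)² = 461.76 kPa
P = 4020.0 − 461.76 = 3558 kPa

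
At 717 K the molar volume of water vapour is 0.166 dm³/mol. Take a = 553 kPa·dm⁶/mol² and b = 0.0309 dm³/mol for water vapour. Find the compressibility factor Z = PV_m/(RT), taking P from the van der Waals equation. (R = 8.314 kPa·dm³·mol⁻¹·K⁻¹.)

Z ≈ 0.6699

P = RT/(V_m − b) − a/V_m² = (8.314)(717)/(0.166 − 0.0309) − 553/(0.166)²
  = 5961.1/0.13510 − 20068 = 44124 − 20068 = 24056 kPa
Z = PV_m/(RT) = (24056)(0.166)/((8.314)(717)) = 3993.3/5961.1 = 0.6699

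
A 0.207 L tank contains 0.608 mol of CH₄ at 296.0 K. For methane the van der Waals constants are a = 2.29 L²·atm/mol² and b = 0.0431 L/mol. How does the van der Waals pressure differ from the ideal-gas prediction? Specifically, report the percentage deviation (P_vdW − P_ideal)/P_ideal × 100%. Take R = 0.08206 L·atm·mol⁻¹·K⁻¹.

Ideal: P_ideal = nRT/V = (0.608)(0.08206)(296.0)/0.207 = 71.3438 atm
vdW: P = nRT/(V − nb) − a n²/V² = 14.7682/0.180795 − 0.846531/0.0428490 = 81.6848 − 19.7561 = 61.9287 atm
% deviation = (61.9287 − 71.3438)/71.3438 × 100% = -13.20%

-13.20 %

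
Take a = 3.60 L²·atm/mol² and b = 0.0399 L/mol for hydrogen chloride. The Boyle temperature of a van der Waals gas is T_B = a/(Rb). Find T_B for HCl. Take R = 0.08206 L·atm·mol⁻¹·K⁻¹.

For a van der Waals gas the second virial coefficient B₂ = b − a/(RT) vanishes at T_B = a/(Rb).
T_B = 3.60/(0.08206×0.0399) = 3.60/0.0032742 = 1100 K

T_B ≈ 1100 K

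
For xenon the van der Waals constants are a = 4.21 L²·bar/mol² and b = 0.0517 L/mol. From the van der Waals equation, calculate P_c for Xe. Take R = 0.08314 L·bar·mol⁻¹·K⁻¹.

P_c ≈ 58.34 bar

For a van der Waals gas, P_c = a/(27b²).
P_c = 4.21/(27×(0.0517)²) = 4.21/0.072168 = 58.34 bar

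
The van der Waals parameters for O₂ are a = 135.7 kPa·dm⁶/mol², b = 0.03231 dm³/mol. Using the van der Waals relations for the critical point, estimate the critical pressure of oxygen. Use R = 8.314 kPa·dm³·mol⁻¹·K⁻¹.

P_c ≈ 4814 kPa

For a van der Waals gas, P_c = a/(27b²).
P_c = 135.7/(27×(0.03231)²) = 135.7/0.028186 = 4814 kPa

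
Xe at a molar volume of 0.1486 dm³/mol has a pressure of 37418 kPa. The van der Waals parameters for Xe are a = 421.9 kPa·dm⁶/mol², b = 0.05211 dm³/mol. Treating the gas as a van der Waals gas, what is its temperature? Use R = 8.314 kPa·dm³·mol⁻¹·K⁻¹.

T = (P + a/V_m²)(V_m − b)/R
P + a/V_m² = 37418 + 421.9/(0.1486)² = 56524 kPa
V_m − b = 0.1486 − 0.05211 = 0.096490 dm³/mol
T = (56524)(0.096490)/8.314 = 656.0 K

T ≈ 656.0 K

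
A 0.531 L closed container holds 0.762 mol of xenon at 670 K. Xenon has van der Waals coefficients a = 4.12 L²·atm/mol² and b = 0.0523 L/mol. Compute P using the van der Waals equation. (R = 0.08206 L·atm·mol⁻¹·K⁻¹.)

P ≈ 76.82 atm

P = nRT/(V − nb) − a n²/V²
nRT/(V − nb) = (0.762)(0.08206)(670)/(0.531 − 0.762×0.0523) = 41.895/0.49115 = 85.300 atm
a n²/V² = (4.12)(0.762)²/(0.531)² = 8.4843 atm
P = 85.300 − 8.4843 = 76.82 atm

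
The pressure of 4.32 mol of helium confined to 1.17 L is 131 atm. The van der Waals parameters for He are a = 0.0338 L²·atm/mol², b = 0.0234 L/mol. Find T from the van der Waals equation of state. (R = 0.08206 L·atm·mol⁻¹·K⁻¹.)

T = (P + a n²/V²)(V − nb)/(nR)
P + a n²/V² = 131 + (0.0338)(4.32)²/(1.17)² = 131.46 atm
V − nb = 1.17 − (4.32)(0.0234) = 1.0689 L
T = (131.46)(1.0689)/((4.32)(0.08206)) = 396.4 K

T ≈ 396.4 K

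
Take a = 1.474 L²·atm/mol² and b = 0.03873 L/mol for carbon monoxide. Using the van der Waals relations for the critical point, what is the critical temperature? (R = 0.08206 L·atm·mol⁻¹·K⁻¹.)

T_c ≈ 137.4 K

For a van der Waals gas, T_c = 8a/(27Rb).
T_c = 8×1.474/(27×0.08206×0.03873) = 11.792/0.085811 = 137.4 K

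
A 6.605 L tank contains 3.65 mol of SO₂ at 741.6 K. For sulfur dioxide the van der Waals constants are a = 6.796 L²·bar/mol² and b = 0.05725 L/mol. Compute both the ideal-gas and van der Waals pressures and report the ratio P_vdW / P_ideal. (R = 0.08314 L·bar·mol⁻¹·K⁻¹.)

Ideal: P_ideal = nRT/V = (3.65)(0.08314)(741.6)/6.605 = 34.0722 bar
vdW: P = nRT/(V − nb) − a n²/V² = 225.047/6.39604 − 90.5397/43.6260 = 35.1854 − 2.07536 = 33.1100 bar
Ratio = 33.1100/34.0722 = 0.9718

P_vdW / P_ideal ≈ 0.9718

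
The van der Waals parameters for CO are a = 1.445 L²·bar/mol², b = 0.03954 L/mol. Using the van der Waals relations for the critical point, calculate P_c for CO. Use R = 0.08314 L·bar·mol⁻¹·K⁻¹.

P_c ≈ 34.23 bar

For a van der Waals gas, P_c = a/(27b²).
P_c = 1.445/(27×(0.03954)²) = 1.445/0.042212 = 34.23 bar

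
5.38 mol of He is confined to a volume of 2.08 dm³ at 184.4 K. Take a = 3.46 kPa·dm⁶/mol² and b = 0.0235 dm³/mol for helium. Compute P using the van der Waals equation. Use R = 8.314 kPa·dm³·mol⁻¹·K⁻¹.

P ≈ 4199 kPa

P = nRT/(V − nb) − a n²/V²
nRT/(V − nb) = (5.38)(8.314)(184.4)/(2.08 − 5.38×0.0235) = 8248.1/1.9536 = 4222.0 kPa
a n²/V² = (3.46)(5.38)²/(2.08)² = 23.148 kPa
P = 4222.0 − 23.148 = 4199 kPa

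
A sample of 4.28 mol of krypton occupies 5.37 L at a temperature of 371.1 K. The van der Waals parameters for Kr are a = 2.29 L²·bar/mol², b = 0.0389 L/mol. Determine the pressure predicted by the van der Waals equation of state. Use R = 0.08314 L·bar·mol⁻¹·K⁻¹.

P = nRT/(V − nb) − a n²/V²
nRT/(V − nb) = (4.28)(0.08314)(371.1)/(5.37 − 4.28×0.0389) = 132.05/5.2035 = 25.377 bar
a n²/V² = (2.29)(4.28)²/(5.37)² = 1.4547 bar
P = 25.377 − 1.4547 = 23.92 bar

P ≈ 23.92 bar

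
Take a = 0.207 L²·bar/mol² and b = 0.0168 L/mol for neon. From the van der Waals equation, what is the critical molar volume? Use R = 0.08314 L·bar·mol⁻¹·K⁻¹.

V_m,c ≈ 0.05040 L/mol

For a van der Waals gas, V_m,c = 3b.
V_m,c = 3×0.0168 = 0.05040 L/mol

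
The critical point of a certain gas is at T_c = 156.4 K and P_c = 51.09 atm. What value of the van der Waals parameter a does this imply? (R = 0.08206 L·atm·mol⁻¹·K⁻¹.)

a ≈ 1.360 L²·atm/mol²

From T_c = 8a/(27Rb) and P_c = a/(27b²): a = 27 R² T_c²/(64 P_c).
a = 27×(0.08206)²×(156.4)²/(64×51.09) = 4447.3/3269.8 = 1.360 L²·atm/mol²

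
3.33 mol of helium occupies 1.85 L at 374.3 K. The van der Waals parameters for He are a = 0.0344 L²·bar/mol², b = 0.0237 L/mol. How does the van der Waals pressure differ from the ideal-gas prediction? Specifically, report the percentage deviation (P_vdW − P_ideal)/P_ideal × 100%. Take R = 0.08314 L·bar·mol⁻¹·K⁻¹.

Ideal: P_ideal = nRT/V = (3.33)(0.08314)(374.3)/1.85 = 56.0147 bar
vdW: P = nRT/(V − nb) − a n²/V² = 103.627/1.77108 − 0.381458/3.42250 = 58.5106 − 0.111456 = 58.3991 bar
% deviation = (58.3991 − 56.0147)/56.0147 × 100% = 4.26%

4.26 %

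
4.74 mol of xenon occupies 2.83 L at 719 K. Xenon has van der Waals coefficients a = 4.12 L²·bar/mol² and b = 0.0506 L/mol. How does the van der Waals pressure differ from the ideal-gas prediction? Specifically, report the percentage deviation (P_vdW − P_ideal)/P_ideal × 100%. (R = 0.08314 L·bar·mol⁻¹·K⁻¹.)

Ideal: P_ideal = nRT/V = (4.74)(0.08314)(719)/2.83 = 100.122 bar
vdW: P = nRT/(V − nb) − a n²/V² = 283.346/2.59016 − 92.5665/8.00890 = 109.393 − 11.5580 = 97.835 bar
% deviation = (97.835 − 100.122)/100.122 × 100% = -2.28%

-2.28 %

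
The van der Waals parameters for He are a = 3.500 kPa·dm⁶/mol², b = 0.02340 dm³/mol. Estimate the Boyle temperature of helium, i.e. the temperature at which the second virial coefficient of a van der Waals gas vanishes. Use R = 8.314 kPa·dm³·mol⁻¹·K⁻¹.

T_B ≈ 17.99 K

For a van der Waals gas the second virial coefficient B₂ = b − a/(RT) vanishes at T_B = a/(Rb).
T_B = 3.500/(8.314×0.02340) = 3.500/0.19455 = 17.99 K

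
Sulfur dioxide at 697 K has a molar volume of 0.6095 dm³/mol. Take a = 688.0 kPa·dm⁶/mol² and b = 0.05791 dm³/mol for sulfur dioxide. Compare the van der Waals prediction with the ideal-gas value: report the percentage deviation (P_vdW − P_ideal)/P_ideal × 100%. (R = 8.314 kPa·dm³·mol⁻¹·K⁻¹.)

Ideal: P_ideal = RT/V_m = (8.314)(697)/0.6095 = 9507.56 kPa
vdW: P = RT/(V_m − b) − a/V_m² = 5794.86/0.551590 − 688.0/0.371490 = 10505.7 − 1852.00 = 8653.7 kPa
% deviation = (8653.7 − 9507.56)/9507.56 × 100% = -8.98%

-8.98 %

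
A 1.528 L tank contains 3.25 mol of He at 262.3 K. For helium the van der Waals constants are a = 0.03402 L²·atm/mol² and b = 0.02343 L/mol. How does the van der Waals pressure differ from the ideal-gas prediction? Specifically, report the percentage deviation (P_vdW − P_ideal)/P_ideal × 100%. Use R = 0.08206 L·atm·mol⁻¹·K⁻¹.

4.91 %

Ideal: P_ideal = nRT/V = (3.25)(0.08206)(262.3)/1.528 = 45.7815 atm
vdW: P = nRT/(V − nb) − a n²/V² = 69.9541/1.45185 − 0.359336/2.33478 = 48.1827 − 0.153906 = 48.0288 atm
% deviation = (48.0288 − 45.7815)/45.7815 × 100% = 4.91%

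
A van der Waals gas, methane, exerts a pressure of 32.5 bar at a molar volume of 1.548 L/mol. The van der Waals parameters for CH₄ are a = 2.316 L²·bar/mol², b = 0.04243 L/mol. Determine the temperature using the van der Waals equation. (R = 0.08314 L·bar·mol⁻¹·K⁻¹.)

T ≈ 606.0 K

T = (P + a/V_m²)(V_m − b)/R
P + a/V_m² = 32.5 + 2.316/(1.548)² = 33.466 bar
V_m − b = 1.548 − 0.04243 = 1.5056 L/mol
T = (33.466)(1.5056)/0.08314 = 606.0 K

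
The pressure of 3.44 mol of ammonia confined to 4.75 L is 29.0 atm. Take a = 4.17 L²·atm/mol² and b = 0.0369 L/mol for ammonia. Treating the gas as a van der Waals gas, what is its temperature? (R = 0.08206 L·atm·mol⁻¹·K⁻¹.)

T = (P + a n²/V²)(V − nb)/(nR)
P + a n²/V² = 29.0 + (4.17)(3.44)²/(4.75)² = 31.187 atm
V − nb = 4.75 − (3.44)(0.0369) = 4.6231 L
T = (31.187)(4.6231)/((3.44)(0.08206)) = 510.8 K

T ≈ 510.8 K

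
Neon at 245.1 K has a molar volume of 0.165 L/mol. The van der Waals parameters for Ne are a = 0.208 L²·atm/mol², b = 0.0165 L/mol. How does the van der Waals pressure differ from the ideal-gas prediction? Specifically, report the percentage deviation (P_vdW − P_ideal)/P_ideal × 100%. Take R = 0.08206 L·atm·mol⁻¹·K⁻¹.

Ideal: P_ideal = RT/V_m = (0.08206)(245.1)/0.165 = 121.896 atm
vdW: P = RT/(V_m − b) − a/V_m² = 20.1129/0.148500 − 0.208/0.0272250 = 135.440 − 7.64004 = 127.800 atm
% deviation = (127.800 − 121.896)/121.896 × 100% = 4.84%

4.84 %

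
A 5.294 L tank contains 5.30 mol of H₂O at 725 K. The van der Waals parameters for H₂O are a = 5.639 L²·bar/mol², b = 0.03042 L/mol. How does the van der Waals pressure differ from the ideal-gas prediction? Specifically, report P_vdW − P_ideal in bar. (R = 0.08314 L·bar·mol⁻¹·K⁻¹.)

ΔP ≈ -3.756 bar

Ideal: P_ideal = nRT/V = (5.30)(0.08314)(725)/5.294 = 60.3448 bar
vdW: P = nRT/(V − nb) − a n²/V² = 319.465/5.13277 − 158.400/28.0264 = 62.2403 − 5.65181 = 56.5885 bar
ΔP = 56.5885 − 60.3448 = -3.756 bar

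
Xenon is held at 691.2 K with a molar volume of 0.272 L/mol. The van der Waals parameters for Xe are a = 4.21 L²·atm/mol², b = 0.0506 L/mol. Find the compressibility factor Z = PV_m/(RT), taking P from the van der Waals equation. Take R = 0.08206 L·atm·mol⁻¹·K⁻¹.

Z ≈ 0.9557

P = RT/(V_m − b) − a/V_m² = (0.08206)(691.2)/(0.272 − 0.0506) − 4.21/(0.272)²
  = 56.720/0.22140 − 56.904 = 256.19 − 56.904 = 199.29 atm
Z = PV_m/(RT) = (199.29)(0.272)/((0.08206)(691.2)) = 54.207/56.720 = 0.9557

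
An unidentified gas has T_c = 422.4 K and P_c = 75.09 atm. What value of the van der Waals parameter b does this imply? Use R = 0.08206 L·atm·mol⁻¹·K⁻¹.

From T_c = 8a/(27Rb) and P_c = a/(27b²): b = R T_c/(8 P_c).
b = (0.08206)(422.4)/(8×75.09) = 34.662/600.72 = 0.05770 L/mol

b ≈ 0.05770 L/mol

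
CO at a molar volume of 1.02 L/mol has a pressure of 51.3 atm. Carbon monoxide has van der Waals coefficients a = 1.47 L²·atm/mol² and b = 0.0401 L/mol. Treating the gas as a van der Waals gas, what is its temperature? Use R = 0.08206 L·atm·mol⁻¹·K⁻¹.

T ≈ 629.5 K

T = (P + a/V_m²)(V_m − b)/R
P + a/V_m² = 51.3 + 1.47/(1.02)² = 52.713 atm
V_m − b = 1.02 − 0.0401 = 0.97990 L/mol
T = (52.713)(0.97990)/0.08206 = 629.5 K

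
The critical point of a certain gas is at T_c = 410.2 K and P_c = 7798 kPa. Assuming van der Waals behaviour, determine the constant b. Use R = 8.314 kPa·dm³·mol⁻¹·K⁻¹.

From T_c = 8a/(27Rb) and P_c = a/(27b²): b = R T_c/(8 P_c).
b = (8.314)(410.2)/(8×7798) = 3410.4/62384 = 0.05467 dm³/mol

b ≈ 0.05467 dm³/mol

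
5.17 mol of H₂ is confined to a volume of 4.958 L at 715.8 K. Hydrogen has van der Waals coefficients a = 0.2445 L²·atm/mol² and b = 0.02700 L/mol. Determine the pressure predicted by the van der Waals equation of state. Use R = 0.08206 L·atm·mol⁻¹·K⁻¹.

P = nRT/(V − nb) − a n²/V²
nRT/(V − nb) = (5.17)(0.08206)(715.8)/(4.958 − 5.17×0.02700) = 303.68/4.8184 = 63.025 atm
a n²/V² = (0.2445)(5.17)²/(4.958)² = 0.26586 atm
P = 63.025 − 0.26586 = 62.76 atm

P ≈ 62.76 atm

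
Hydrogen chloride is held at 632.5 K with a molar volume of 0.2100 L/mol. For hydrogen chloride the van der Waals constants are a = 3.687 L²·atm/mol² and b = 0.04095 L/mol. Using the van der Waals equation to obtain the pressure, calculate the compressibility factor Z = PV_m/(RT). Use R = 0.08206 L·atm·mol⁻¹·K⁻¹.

P = RT/(V_m − b) − a/V_m² = (0.08206)(632.5)/(0.2100 − 0.04095) − 3.687/(0.2100)²
  = 51.903/0.16905 − 83.605 = 307.03 − 83.605 = 223.43 atm
Z = PV_m/(RT) = (223.43)(0.2100)/((0.08206)(632.5)) = 46.920/51.903 = 0.9040

Z ≈ 0.9040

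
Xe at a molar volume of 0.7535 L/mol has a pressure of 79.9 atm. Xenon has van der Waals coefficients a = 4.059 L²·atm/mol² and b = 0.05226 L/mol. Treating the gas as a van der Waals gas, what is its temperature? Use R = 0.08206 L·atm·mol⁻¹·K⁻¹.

T ≈ 743.9 K

T = (P + a/V_m²)(V_m − b)/R
P + a/V_m² = 79.9 + 4.059/(0.7535)² = 87.049 atm
V_m − b = 0.7535 − 0.05226 = 0.70124 L/mol
T = (87.049)(0.70124)/0.08206 = 743.9 K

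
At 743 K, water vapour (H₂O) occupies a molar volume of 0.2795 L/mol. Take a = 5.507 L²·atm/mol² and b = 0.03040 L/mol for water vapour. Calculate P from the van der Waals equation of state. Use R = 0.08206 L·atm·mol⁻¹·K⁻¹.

P = RT/(V_m − b) − a/V_m²
RT/(V_m − b) = (0.08206)(743)/(0.2795 − 0.03040) = 60.971/0.24910 = 244.77 atm
a/V_m² = 5.507/(0.2795)² = 70.494 atm
P = 244.77 − 70.494 = 174.3 atm

P ≈ 174.3 atm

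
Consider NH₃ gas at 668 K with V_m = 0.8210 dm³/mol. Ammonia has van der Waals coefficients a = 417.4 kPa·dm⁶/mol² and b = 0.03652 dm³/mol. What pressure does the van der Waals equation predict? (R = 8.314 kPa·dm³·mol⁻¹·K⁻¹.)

P ≈ 6460 kPa

P = RT/(V_m − b) − a/V_m²
RT/(V_m − b) = (8.314)(668)/(0.8210 − 0.03652) = 5553.8/0.78448 = 7079.6 kPa
a/V_m² = 417.4/(0.8210)² = 619.25 kPa
P = 7079.6 − 619.25 = 6460 kPa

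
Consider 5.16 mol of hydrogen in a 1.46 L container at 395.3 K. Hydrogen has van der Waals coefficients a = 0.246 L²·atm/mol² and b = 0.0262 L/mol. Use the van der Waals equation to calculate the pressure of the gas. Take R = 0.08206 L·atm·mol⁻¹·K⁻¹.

P = nRT/(V − nb) − a n²/V²
nRT/(V − nb) = (5.16)(0.08206)(395.3)/(1.46 − 5.16×0.0262) = 167.38/1.3248 = 126.34 atm
a n²/V² = (0.246)(5.16)²/(1.46)² = 3.0728 atm
P = 126.34 − 3.0728 = 123.3 atm

P ≈ 123.3 atm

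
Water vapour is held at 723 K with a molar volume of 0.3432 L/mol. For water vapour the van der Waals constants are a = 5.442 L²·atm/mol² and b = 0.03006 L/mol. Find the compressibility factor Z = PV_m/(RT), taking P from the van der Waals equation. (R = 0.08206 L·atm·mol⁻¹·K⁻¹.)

P = RT/(V_m − b) − a/V_m² = (0.08206)(723)/(0.3432 − 0.03006) − 5.442/(0.3432)²
  = 59.329/0.31314 − 46.202 = 189.46 − 46.202 = 143.26 atm
Z = PV_m/(RT) = (143.26)(0.3432)/((0.08206)(723)) = 49.167/59.329 = 0.8287

Z ≈ 0.8287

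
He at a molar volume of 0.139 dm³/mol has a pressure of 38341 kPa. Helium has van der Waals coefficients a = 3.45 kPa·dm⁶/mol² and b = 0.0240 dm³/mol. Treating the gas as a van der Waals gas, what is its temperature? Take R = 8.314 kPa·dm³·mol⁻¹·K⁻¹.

T ≈ 532.8 K

T = (P + a/V_m²)(V_m − b)/R
P + a/V_m² = 38341 + 3.45/(0.139)² = 38520 kPa
V_m − b = 0.139 − 0.0240 = 0.11500 dm³/mol
T = (38520)(0.11500)/8.314 = 532.8 K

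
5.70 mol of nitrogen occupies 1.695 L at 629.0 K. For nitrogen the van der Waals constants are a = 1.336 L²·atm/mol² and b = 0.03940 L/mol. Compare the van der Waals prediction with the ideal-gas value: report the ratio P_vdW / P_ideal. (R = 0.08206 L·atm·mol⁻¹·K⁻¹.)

P_vdW / P_ideal ≈ 1.066

Ideal: P_ideal = nRT/V = (5.70)(0.08206)(629.0)/1.695 = 173.575 atm
vdW: P = nRT/(V − nb) − a n²/V² = 294.210/1.47042 − 43.4066/2.87303 = 200.086 − 15.1083 = 184.978 atm
Ratio = 184.978/173.575 = 1.066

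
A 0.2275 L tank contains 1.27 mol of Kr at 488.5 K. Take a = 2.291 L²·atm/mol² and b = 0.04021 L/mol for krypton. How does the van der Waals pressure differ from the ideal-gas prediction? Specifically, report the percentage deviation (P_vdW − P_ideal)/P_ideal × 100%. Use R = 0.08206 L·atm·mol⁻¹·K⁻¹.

-2.96 %

Ideal: P_ideal = nRT/V = (1.27)(0.08206)(488.5)/0.2275 = 223.779 atm
vdW: P = nRT/(V − nb) − a n²/V² = 50.9096/0.176433 − 3.69515/0.0517563 = 288.549 − 71.3952 = 217.154 atm
% deviation = (217.154 − 223.779)/223.779 × 100% = -2.96%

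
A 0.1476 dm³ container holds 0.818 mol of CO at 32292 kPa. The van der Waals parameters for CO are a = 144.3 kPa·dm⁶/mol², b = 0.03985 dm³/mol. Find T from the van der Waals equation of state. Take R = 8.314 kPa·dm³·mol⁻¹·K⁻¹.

T ≈ 621.0 K

T = (P + a n²/V²)(V − nb)/(nR)
P + a n²/V² = 32292 + (144.3)(0.818)²/(0.1476)² = 36724 kPa
V − nb = 0.1476 − (0.818)(0.03985) = 0.11500 dm³
T = (36724)(0.11500)/((0.818)(8.314)) = 621.0 K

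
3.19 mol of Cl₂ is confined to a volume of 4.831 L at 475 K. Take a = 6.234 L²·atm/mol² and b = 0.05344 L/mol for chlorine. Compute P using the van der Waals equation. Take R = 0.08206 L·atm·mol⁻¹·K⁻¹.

P = nRT/(V − nb) − a n²/V²
nRT/(V − nb) = (3.19)(0.08206)(475)/(4.831 − 3.19×0.05344) = 124.34/4.6605 = 26.680 atm
a n²/V² = (6.234)(3.19)²/(4.831)² = 2.7182 atm
P = 26.680 − 2.7182 = 23.96 atm

P ≈ 23.96 atm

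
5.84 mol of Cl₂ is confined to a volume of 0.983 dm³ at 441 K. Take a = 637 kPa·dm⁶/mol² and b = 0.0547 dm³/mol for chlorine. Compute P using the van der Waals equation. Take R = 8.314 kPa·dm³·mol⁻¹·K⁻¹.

P = nRT/(V − nb) − a n²/V²
nRT/(V − nb) = (5.84)(8.314)(441)/(0.983 − 5.84×0.0547) = 21412/0.66355 = 32269 kPa
a n²/V² = (637)(5.84)²/(0.983)² = 22483 kPa
P = 32269 − 22483 = 9786 kPa

P ≈ 9786 kPa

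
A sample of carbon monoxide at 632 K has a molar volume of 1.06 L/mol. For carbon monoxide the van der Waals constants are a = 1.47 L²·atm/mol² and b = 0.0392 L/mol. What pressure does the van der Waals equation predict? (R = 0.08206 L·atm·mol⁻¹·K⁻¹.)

P = RT/(V_m − b) − a/V_m²
RT/(V_m − b) = (0.08206)(632)/(1.06 − 0.0392) = 51.862/1.0208 = 50.805 atm
a/V_m² = 1.47/(1.06)² = 1.3083 atm
P = 50.805 − 1.3083 = 49.50 atm

P ≈ 49.50 atm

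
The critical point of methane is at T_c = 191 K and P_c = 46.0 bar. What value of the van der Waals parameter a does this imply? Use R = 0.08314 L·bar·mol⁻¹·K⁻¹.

From T_c = 8a/(27Rb) and P_c = a/(27b²): a = 27 R² T_c²/(64 P_c).
a = 27×(0.08314)²×(191)²/(64×46.0) = 6808.5/2944.0 = 2.313 L²·bar/mol²

a ≈ 2.313 L²·bar/mol²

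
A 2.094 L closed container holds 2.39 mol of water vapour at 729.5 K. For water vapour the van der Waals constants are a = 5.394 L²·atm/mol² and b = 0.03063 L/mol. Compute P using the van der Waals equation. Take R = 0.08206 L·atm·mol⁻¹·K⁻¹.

P ≈ 63.77 atm

P = nRT/(V − nb) − a n²/V²
nRT/(V − nb) = (2.39)(0.08206)(729.5)/(2.094 − 2.39×0.03063) = 143.07/2.0208 = 70.799 atm
a n²/V² = (5.394)(2.39)²/(2.094)² = 7.0267 atm
P = 70.799 − 7.0267 = 63.77 atm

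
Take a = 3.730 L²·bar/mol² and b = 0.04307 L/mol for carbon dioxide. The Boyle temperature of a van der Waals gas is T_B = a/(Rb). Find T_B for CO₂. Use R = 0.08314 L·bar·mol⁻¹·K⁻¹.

For a van der Waals gas the second virial coefficient B₂ = b − a/(RT) vanishes at T_B = a/(Rb).
T_B = 3.730/(0.08314×0.04307) = 3.730/0.0035808 = 1042 K

T_B ≈ 1042 K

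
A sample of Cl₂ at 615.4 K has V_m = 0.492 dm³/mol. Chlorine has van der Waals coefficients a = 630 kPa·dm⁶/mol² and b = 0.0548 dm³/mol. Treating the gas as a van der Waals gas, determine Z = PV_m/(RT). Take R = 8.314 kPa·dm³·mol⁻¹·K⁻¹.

Z ≈ 0.8751

P = RT/(V_m − b) − a/V_m² = (8.314)(615.4)/(0.492 − 0.0548) − 630/(0.492)²
  = 5116.4/0.43720 − 2602.6 = 11703 − 2602.6 = 9100 kPa
Z = PV_m/(RT) = (9100)(0.492)/((8.314)(615.4)) = 4477.2/5116.4 = 0.8751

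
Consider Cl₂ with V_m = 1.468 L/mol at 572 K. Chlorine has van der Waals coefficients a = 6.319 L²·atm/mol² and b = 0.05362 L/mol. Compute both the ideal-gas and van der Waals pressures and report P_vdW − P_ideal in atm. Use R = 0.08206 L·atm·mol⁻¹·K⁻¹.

ΔP ≈ -1.720 atm

Ideal: P_ideal = RT/V_m = (0.08206)(572)/1.468 = 31.9743 atm
vdW: P = RT/(V_m − b) − a/V_m² = 46.9383/1.41438 − 6.319/2.15502 = 33.1865 − 2.93222 = 30.2543 atm
ΔP = 30.2543 − 31.9743 = -1.720 atm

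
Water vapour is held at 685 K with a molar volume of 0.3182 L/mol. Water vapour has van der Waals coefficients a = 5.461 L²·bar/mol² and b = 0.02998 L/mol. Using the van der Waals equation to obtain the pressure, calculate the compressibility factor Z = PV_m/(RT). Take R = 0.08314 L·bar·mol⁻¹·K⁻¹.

Z ≈ 0.8027

P = RT/(V_m − b) − a/V_m² = (0.08314)(685)/(0.3182 − 0.02998) − 5.461/(0.3182)²
  = 56.951/0.28822 − 53.935 = 197.60 − 53.935 = 143.67 bar
Z = PV_m/(RT) = (143.67)(0.3182)/((0.08314)(685)) = 45.716/56.951 = 0.8027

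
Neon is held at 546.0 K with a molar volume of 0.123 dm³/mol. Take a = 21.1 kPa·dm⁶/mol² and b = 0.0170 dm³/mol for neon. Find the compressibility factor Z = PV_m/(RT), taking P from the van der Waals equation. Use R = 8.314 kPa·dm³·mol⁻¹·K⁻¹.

P = RT/(V_m − b) − a/V_m² = (8.314)(546.0)/(0.123 − 0.0170) − 21.1/(0.123)²
  = 4539.4/0.10600 − 1394.7 = 42825 − 1394.7 = 41430 kPa
Z = PV_m/(RT) = (41430)(0.123)/((8.314)(546.0)) = 5095.9/4539.4 = 1.123

Z ≈ 1.123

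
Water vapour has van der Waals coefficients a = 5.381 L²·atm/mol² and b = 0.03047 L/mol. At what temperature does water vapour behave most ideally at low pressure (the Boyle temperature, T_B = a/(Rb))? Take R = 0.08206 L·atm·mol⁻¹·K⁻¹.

T_B ≈ 2152 K

For a van der Waals gas the second virial coefficient B₂ = b − a/(RT) vanishes at T_B = a/(Rb).
T_B = 5.381/(0.08206×0.03047) = 5.381/0.0025004 = 2152 K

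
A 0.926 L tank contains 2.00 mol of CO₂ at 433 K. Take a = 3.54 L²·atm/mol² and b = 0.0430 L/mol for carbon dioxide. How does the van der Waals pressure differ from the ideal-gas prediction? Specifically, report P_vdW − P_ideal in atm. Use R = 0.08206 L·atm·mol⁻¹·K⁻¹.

ΔP ≈ -8.657 atm

Ideal: P_ideal = nRT/V = (2.00)(0.08206)(433)/0.926 = 76.7429 atm
vdW: P = nRT/(V − nb) − a n²/V² = 71.0640/0.840000 − 14.1600/0.857476 = 84.6000 − 16.5136 = 68.0864 atm
ΔP = 68.0864 − 76.7429 = -8.657 atm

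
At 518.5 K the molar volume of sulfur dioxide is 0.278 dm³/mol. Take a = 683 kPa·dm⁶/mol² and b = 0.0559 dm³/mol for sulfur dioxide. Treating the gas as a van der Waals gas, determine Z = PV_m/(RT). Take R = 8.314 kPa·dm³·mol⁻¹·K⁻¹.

P = RT/(V_m − b) − a/V_m² = (8.314)(518.5)/(0.278 − 0.0559) − 683/(0.278)²
  = 4310.8/0.22210 − 8837.5 = 19409 − 8837.5 = 10572 kPa
Z = PV_m/(RT) = (10572)(0.278)/((8.314)(518.5)) = 2939.0/4310.8 = 0.6818

Z ≈ 0.6818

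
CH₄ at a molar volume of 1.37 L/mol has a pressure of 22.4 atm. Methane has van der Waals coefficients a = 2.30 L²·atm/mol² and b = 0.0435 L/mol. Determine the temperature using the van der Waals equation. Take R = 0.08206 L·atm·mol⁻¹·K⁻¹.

T = (P + a/V_m²)(V_m − b)/R
P + a/V_m² = 22.4 + 2.30/(1.37)² = 23.625 atm
V_m − b = 1.37 − 0.0435 = 1.3265 L/mol
T = (23.625)(1.3265)/0.08206 = 381.9 K

T ≈ 381.9 K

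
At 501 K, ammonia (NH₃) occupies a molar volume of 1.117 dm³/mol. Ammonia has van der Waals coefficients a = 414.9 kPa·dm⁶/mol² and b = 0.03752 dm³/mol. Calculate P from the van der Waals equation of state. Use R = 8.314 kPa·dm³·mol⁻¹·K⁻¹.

P ≈ 3526 kPa

P = RT/(V_m − b) − a/V_m²
RT/(V_m − b) = (8.314)(501)/(1.117 − 0.03752) = 4165.3/1.0795 = 3858.5 kPa
a/V_m² = 414.9/(1.117)² = 332.53 kPa
P = 3858.5 − 332.53 = 3526 kPa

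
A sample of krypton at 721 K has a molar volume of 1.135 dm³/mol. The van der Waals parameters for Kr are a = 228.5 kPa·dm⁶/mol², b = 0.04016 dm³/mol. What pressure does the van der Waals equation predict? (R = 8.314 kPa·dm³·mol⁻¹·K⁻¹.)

P = RT/(V_m − b) − a/V_m²
RT/(V_m − b) = (8.314)(721)/(1.135 − 0.04016) = 5994.4/1.0948 = 5475.3 kPa
a/V_m² = 228.5/(1.135)² = 177.38 kPa
P = 5475.3 − 177.38 = 5298 kPa

P ≈ 5298 kPa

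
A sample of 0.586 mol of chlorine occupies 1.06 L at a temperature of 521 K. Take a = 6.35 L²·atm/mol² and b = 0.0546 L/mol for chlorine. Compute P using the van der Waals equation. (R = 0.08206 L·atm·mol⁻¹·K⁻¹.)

P = nRT/(V − nb) − a n²/V²
nRT/(V − nb) = (0.586)(0.08206)(521)/(1.06 − 0.586×0.0546) = 25.053/1.0280 = 24.371 atm
a n²/V² = (6.35)(0.586)²/(1.06)² = 1.9407 atm
P = 24.371 − 1.9407 = 22.43 atm

P ≈ 22.43 atm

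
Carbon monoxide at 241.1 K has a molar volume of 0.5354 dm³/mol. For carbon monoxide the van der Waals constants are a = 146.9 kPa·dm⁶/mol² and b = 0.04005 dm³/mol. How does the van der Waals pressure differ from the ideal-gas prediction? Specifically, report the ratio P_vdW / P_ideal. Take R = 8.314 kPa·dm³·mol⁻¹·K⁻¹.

P_vdW / P_ideal ≈ 0.9440

Ideal: P_ideal = RT/V_m = (8.314)(241.1)/0.5354 = 3743.94 kPa
vdW: P = RT/(V_m − b) − a/V_m² = 2004.51/0.495350 − 146.9/0.286653 = 4046.65 − 512.466 = 3534.18 kPa
Ratio = 3534.18/3743.94 = 0.9440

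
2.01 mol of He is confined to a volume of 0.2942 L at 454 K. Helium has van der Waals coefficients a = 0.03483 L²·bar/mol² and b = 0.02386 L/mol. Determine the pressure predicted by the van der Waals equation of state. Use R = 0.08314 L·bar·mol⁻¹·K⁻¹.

P ≈ 306.5 bar

P = nRT/(V − nb) − a n²/V²
nRT/(V − nb) = (2.01)(0.08314)(454)/(0.2942 − 2.01×0.02386) = 75.869/0.24624 = 308.11 bar
a n²/V² = (0.03483)(2.01)²/(0.2942)² = 1.6258 bar
P = 308.11 − 1.6258 = 306.5 bar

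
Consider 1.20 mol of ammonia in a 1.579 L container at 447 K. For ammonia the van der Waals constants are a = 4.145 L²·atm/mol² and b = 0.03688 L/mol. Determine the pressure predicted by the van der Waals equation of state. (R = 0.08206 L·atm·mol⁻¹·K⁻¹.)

P ≈ 26.29 atm

P = nRT/(V − nb) − a n²/V²
nRT/(V − nb) = (1.20)(0.08206)(447)/(1.579 − 1.20×0.03688) = 44.017/1.5347 = 28.681 atm
a n²/V² = (4.145)(1.20)²/(1.579)² = 2.3940 atm
P = 28.681 − 2.3940 = 26.29 atm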